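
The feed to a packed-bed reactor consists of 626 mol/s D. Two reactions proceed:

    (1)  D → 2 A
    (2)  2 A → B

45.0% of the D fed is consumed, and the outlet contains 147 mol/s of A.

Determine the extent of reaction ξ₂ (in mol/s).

ξ₂ = 208 mol/s

Conversion of D: D consumed = 1ξ₁ = 0.45 × 626 → ξ₁ = 281.7 mol/s.
A balance: n_A = 0 + 2ξ₁ − 2ξ₂ = 147 → ξ₂ = (2·281.7 − 147)/2 = 208.2 mol/s.
Outlet amounts (n = n₀ + Σ ν·ξ):
  D: 626 − 1(281.7) = 344.3
  A: 0 + 2(281.7) − 2(208.2) = 147
  B: 0 + 1(208.2) = 208.2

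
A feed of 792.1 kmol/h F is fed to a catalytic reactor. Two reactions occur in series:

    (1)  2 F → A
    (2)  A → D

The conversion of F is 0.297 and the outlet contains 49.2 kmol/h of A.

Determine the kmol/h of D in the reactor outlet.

68.4 kmol/h

Conversion of F: F consumed = 2ξ₁ = 0.297 × 792.1 → ξ₁ = 117.6 kmol/h.
A balance: n_A = 0 + 1ξ₁ − 1ξ₂ = 49.2 → ξ₂ = (1·117.6 − 49.2)/1 = 68.43 kmol/h.
Outlet amounts (n = n₀ + Σ ν·ξ):
  F: 792.1 − 2(117.6) = 556.8
  A: 0 + 1(117.6) − 1(68.43) = 49.2
  D: 0 + 1(68.43) = 68.43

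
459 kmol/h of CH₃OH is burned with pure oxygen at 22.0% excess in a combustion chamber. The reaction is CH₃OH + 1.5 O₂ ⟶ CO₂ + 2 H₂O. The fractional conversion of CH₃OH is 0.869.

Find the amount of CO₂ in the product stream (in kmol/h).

Stoichiometric O₂ = 1.5 × 459 = 688.5 kmol/h; O₂ fed = 688.5 × 1.220 = 840 kmol/h.
Fuel reacted = 0.869 × 459 → ξ = 398.9 kmol/h.
Outlet (n = n₀ + ν ξ):
  CH₃OH: 459 − 1(398.9) = 60.13
  O₂: 840 − 1.5(398.9) = 241.7
  CO₂: 0 + 1(398.9) = 398.9
  H₂O: 0 + 2(398.9) = 797.7

399 kmol/h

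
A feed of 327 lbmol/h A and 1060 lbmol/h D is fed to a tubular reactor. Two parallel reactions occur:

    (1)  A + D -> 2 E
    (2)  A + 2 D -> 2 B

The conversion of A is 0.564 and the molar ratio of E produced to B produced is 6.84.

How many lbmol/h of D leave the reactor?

Conversion of A: A consumed = 0.564 × 327 = 184.4 lbmol/h = 1ξ₁ + 1ξ₂.
Selectivity: 2ξ₁ / (2ξ₂) = 6.84 → ξ₁ = 6.84 ξ₂.
Substitute: (1·6.84 + 1) ξ₂ = 184.4 → ξ₂ = 23.52 lbmol/h, ξ₁ = 160.9 lbmol/h.
Outlet amounts (n = n₀ + Σ ν·ξ):
  A: 327 − 1(160.9) − 1(23.52) = 142.6
  D: 1060 − 1(160.9) − 2(23.52) = 852
  E: 0 + 2(160.9) = 321.8
  B: 0 + 2(23.52) = 47.05

852 lbmol/h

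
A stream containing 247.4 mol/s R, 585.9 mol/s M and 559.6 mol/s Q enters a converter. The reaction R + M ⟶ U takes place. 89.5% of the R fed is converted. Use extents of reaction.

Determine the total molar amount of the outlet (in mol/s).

R reacted = 0.895 × 247.4 = 221.4 mol/s; ν_R = −1, so ξ = 221.4/1 = 221.4 mol/s.
Outlet amounts (n = n₀ + ν ξ):
  R: 247.4 − 1(221.4) = 25.98
  M: 585.9 − 1(221.4) = 364.5
  U: 0 + 1(221.4) = 221.4
  Q: 559.6 (inert)
Total out = 25.98 + 364.5 + 221.4 + 559.6 = 1171 mol/s.

1170 mol/s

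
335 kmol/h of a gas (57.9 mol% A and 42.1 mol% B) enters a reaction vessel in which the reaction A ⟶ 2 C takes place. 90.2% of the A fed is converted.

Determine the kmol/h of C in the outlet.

A reacted = 0.902 × 194 = 175 kmol/h; ν_A = −1, so ξ = 175/1 = 175 kmol/h.
Outlet amounts (n = n₀ + ν ξ):
  A: 194 − 1(175) = 19.01
  C: 0 + 2(175) = 349.9
  B: 141 (inert)

350 kmol/h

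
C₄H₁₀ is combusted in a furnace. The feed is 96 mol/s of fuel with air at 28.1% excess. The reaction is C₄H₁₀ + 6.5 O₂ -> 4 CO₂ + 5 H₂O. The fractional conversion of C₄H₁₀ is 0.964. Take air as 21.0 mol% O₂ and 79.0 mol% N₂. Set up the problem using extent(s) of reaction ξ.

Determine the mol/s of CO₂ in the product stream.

370 mol/s

Stoichiometric O₂ = 6.5 × 96 = 624 mol/s; O₂ fed = 624 × 1.281 = 799.3 mol/s.
N₂ fed = 799.3 × 79/21 = 3007 mol/s.
Fuel reacted = 0.964 × 96 → ξ = 92.54 mol/s.
Outlet (n = n₀ + ν ξ):
  C₄H₁₀: 96 − 1(92.54) = 3.456
  O₂: 799.3 − 6.5(92.54) = 197.8
  N₂: 3007 (inert)
  CO₂: 0 + 4(92.54) = 370.2
  H₂O: 0 + 5(92.54) = 462.7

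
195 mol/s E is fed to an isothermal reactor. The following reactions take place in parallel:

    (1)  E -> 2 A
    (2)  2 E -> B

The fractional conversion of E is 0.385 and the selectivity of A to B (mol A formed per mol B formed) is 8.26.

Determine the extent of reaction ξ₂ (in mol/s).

Conversion of E: E consumed = 0.385 × 195 = 75.08 mol/s = 1ξ₁ + 2ξ₂.
Selectivity: 2ξ₁ / (1ξ₂) = 8.26 → ξ₁ = 4.13 ξ₂.
Substitute: (1·4.13 + 2) ξ₂ = 75.08 → ξ₂ = 12.25 mol/s, ξ₁ = 50.58 mol/s.
Outlet amounts (n = n₀ + Σ ν·ξ):
  E: 195 − 1(50.58) − 2(12.25) = 119.9
  A: 0 + 2(50.58) = 101.2
  B: 0 + 1(12.25) = 12.25

ξ₂ = 12.2 mol/s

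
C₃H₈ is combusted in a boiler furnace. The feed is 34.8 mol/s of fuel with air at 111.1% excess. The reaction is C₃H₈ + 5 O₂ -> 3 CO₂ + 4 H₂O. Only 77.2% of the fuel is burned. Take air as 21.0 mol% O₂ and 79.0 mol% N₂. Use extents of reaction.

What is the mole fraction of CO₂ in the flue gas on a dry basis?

0.0473

Stoichiometric O₂ = 5 × 34.8 = 174 mol/s; O₂ fed = 174 × 2.111 = 367.3 mol/s.
N₂ fed = 367.3 × 79/21 = 1382 mol/s.
Fuel reacted = 0.772 × 34.8 → ξ = 26.87 mol/s.
Outlet (n = n₀ + ν ξ):
  C₃H₈: 34.8 − 1(26.87) = 7.934
  O₂: 367.3 − 5(26.87) = 233
  N₂: 1382 (inert)
  CO₂: 0 + 3(26.87) = 80.6
  H₂O: 0 + 4(26.87) = 107.5
Dry total = 1703 mol/s; y_CO₂ (dry) = 80.6 / 1703 = 0.04732.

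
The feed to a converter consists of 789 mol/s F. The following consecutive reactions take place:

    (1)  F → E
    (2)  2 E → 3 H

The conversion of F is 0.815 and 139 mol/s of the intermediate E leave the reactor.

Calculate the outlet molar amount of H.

756 mol/s

Conversion of F: F consumed = 1ξ₁ = 0.815 × 789 → ξ₁ = 643 mol/s.
E balance: n_E = 0 + 1ξ₁ − 2ξ₂ = 139 → ξ₂ = (1·643 − 139)/2 = 252 mol/s.
Outlet amounts (n = n₀ + Σ ν·ξ):
  F: 789 − 1(643) = 146
  E: 0 + 1(643) − 2(252) = 139
  H: 0 + 3(252) = 756.1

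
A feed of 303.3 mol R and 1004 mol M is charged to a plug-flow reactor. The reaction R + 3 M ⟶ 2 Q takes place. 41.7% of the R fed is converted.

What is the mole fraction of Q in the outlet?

R reacted = 0.417 × 303.3 = 126.5 mol; ν_R = −1, so ξ = 126.5/1 = 126.5 mol.
Outlet amounts (n = n₀ + ν ξ):
  R: 303.3 − 1(126.5) = 176.8
  M: 1004 − 3(126.5) = 624.6
  Q: 0 + 2(126.5) = 253
Total out = 1054 mol; y_Q = 253 / 1054 = 0.2399.

0.24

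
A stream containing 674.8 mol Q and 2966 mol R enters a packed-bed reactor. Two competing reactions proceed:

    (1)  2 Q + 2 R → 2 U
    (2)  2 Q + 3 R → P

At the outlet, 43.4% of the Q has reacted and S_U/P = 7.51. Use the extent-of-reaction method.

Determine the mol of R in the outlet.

2640 mol

Conversion of Q: Q consumed = 0.434 × 674.8 = 292.9 mol = 2ξ₁ + 2ξ₂.
Selectivity: 2ξ₁ / (1ξ₂) = 7.51 → ξ₁ = 3.755 ξ₂.
Substitute: (2·3.755 + 2) ξ₂ = 292.9 → ξ₂ = 30.8 mol, ξ₁ = 115.6 mol.
Outlet amounts (n = n₀ + Σ ν·ξ):
  Q: 674.8 − 2(115.6) − 2(30.8) = 381.9
  R: 2966 − 2(115.6) − 3(30.8) = 2642
  U: 0 + 2(115.6) = 231.3
  P: 0 + 1(30.8) = 30.8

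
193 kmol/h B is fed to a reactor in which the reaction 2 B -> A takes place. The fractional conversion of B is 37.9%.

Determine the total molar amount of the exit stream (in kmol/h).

B reacted = 0.379 × 193 = 73.15 kmol/h; ν_B = −2, so ξ = 73.15/2 = 36.57 kmol/h.
Outlet amounts (n = n₀ + ν ξ):
  B: 193 − 2(36.57) = 119.9
  A: 0 + 1(36.57) = 36.57
Total out = 119.9 + 36.57 = 156.4 kmol/h.

156 kmol/h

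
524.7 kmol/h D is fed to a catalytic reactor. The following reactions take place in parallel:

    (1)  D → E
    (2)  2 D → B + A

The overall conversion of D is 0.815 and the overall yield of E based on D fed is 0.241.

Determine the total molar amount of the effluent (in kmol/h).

Yield of E: 1ξ₁ / 524.7 = 0.241 → ξ₁ = 126.5 kmol/h.
Conversion of D: 1ξ₁ + 2ξ₂ = 0.815 × 524.7 = 427.6 → ξ₂ = 150.6 kmol/h.
Outlet amounts (n = n₀ + Σ ν·ξ):
  D: 524.7 − 1(126.5) − 2(150.6) = 97.07
  E: 0 + 1(126.5) = 126.5
  B: 0 + 1(150.6) = 150.6
  A: 0 + 1(150.6) = 150.6
Total out = 97.07 + 126.5 + 150.6 + 150.6 = 524.7 kmol/h.

525 kmol/h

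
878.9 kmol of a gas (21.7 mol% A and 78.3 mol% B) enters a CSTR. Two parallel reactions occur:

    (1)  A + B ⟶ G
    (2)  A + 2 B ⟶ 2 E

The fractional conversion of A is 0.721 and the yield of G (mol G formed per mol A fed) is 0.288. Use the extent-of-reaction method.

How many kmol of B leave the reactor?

Yield of G: 1ξ₁ / 190.7 = 0.288 → ξ₁ = 54.93 kmol.
Conversion of A: 1ξ₁ + 1ξ₂ = 0.721 × 190.7 = 137.5 → ξ₂ = 82.58 kmol.
Outlet amounts (n = n₀ + Σ ν·ξ):
  A: 190.7 − 1(54.93) − 1(82.58) = 53.21
  B: 688.2 − 1(54.93) − 2(82.58) = 468.1
  G: 0 + 1(54.93) = 54.93
  E: 0 + 2(82.58) = 165.2

468 kmol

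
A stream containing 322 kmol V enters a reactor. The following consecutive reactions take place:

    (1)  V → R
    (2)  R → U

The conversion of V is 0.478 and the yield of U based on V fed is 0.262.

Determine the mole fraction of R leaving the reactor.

0.216

Conversion of V: V consumed = 1ξ₁ = 0.478 × 322 → ξ₁ = 153.9 kmol.
Yield of U: 1ξ₂ / 322 = 0.262 → ξ₂ = 84.36 kmol.
Outlet amounts (n = n₀ + Σ ν·ξ):
  V: 322 − 1(153.9) = 168.1
  R: 0 + 1(153.9) − 1(84.36) = 69.55
  U: 0 + 1(84.36) = 84.36
Total out = 322 kmol; y_R = 69.55 / 322 = 0.216.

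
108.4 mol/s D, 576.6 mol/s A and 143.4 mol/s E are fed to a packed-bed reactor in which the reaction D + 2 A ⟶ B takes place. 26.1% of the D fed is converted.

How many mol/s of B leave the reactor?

D reacted = 0.261 × 108.4 = 28.29 mol/s; ν_D = −1, so ξ = 28.29/1 = 28.29 mol/s.
Outlet amounts (n = n₀ + ν ξ):
  D: 108.4 − 1(28.29) = 80.11
  A: 576.6 − 2(28.29) = 520
  B: 0 + 1(28.29) = 28.29
  E: 143.4 (inert)

28.3 mol/s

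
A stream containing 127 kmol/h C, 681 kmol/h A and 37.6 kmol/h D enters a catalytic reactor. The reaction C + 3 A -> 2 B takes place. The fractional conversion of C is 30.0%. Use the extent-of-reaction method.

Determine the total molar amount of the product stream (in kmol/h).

769 kmol/h

C reacted = 0.3 × 127 = 38.1 kmol/h; ν_C = −1, so ξ = 38.1/1 = 38.1 kmol/h.
Outlet amounts (n = n₀ + ν ξ):
  C: 127 − 1(38.1) = 88.9
  A: 681 − 3(38.1) = 566.7
  B: 0 + 2(38.1) = 76.2
  D: 37.6 (inert)
Total out = 88.9 + 566.7 + 76.2 + 37.6 = 769.4 kmol/h.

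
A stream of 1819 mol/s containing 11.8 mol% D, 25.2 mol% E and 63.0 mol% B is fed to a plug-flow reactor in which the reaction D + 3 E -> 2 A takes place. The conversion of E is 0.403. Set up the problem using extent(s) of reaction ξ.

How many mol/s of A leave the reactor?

123 mol/s

E reacted = 0.403 × 458.4 = 184.7 mol/s; ν_E = −3, so ξ = 184.7/3 = 61.58 mol/s.
Outlet amounts (n = n₀ + ν ξ):
  D: 214.6 − 1(61.58) = 153.1
  E: 458.4 − 3(61.58) = 273.7
  A: 0 + 2(61.58) = 123.2
  B: 1146 (inert)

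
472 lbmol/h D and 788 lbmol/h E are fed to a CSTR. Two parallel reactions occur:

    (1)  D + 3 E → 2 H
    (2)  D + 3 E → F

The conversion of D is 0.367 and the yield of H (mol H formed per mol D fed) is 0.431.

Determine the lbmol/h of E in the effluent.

Yield of H: 2ξ₁ / 472 = 0.431 → ξ₁ = 101.7 lbmol/h.
Conversion of D: 1ξ₁ + 1ξ₂ = 0.367 × 472 = 173.2 → ξ₂ = 71.51 lbmol/h.
Outlet amounts (n = n₀ + Σ ν·ξ):
  D: 472 − 1(101.7) − 1(71.51) = 298.8
  E: 788 − 3(101.7) − 3(71.51) = 268.3
  H: 0 + 2(101.7) = 203.4
  F: 0 + 1(71.51) = 71.51

268 lbmol/h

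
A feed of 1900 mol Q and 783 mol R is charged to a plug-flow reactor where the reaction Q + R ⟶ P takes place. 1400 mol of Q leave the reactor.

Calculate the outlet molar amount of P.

500 mol

For Q: n = n₀ − 1ξ → 1400 = 1900 − 1ξ, giving ξ = 500 mol.
Outlet amounts (n = n₀ + ν ξ):
  Q: 1900 − 1(500) = 1400
  R: 783 − 1(500) = 283
  P: 0 + 1(500) = 500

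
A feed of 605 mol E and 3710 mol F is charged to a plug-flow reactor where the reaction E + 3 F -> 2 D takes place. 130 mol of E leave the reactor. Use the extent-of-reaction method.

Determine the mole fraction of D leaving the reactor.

For E: n = n₀ − 1ξ → 130 = 605 − 1ξ, giving ξ = 475 mol.
Outlet amounts (n = n₀ + ν ξ):
  E: 605 − 1(475) = 130
  F: 3710 − 3(475) = 2285
  D: 0 + 2(475) = 950
Total out = 3365 mol; y_D = 950 / 3365 = 0.2823.

0.282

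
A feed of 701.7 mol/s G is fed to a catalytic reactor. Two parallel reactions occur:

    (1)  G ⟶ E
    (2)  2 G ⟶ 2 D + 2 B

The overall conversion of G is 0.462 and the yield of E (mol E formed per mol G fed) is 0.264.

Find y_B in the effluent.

0.165

Yield of E: 1ξ₁ / 701.7 = 0.264 → ξ₁ = 185.2 mol/s.
Conversion of G: 1ξ₁ + 2ξ₂ = 0.462 × 701.7 = 324.2 → ξ₂ = 69.47 mol/s.
Outlet amounts (n = n₀ + Σ ν·ξ):
  G: 701.7 − 1(185.2) − 2(69.47) = 377.5
  E: 0 + 1(185.2) = 185.2
  D: 0 + 2(69.47) = 138.9
  B: 0 + 2(69.47) = 138.9
Total out = 840.6 mol/s; y_B = 138.9 / 840.6 = 0.1653.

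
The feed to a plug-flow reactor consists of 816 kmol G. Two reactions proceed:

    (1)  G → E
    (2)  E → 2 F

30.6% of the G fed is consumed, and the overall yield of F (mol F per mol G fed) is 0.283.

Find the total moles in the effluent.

931 kmol

Conversion of G: G consumed = 1ξ₁ = 0.306 × 816 → ξ₁ = 249.7 kmol.
Yield of F: 2ξ₂ / 816 = 0.283 → ξ₂ = 115.5 kmol.
Outlet amounts (n = n₀ + Σ ν·ξ):
  G: 816 − 1(249.7) = 566.3
  E: 0 + 1(249.7) − 1(115.5) = 134.2
  F: 0 + 2(115.5) = 230.9
Total out = 566.3 + 134.2 + 230.9 = 931.5 kmol.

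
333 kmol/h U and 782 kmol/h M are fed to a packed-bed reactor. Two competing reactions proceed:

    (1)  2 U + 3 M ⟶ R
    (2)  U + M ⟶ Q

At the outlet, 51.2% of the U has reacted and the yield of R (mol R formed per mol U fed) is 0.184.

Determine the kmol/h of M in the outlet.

Yield of R: 1ξ₁ / 333 = 0.184 → ξ₁ = 61.27 kmol/h.
Conversion of U: 2ξ₁ + 1ξ₂ = 0.512 × 333 = 170.5 → ξ₂ = 47.95 kmol/h.
Outlet amounts (n = n₀ + Σ ν·ξ):
  U: 333 − 2(61.27) − 1(47.95) = 162.5
  M: 782 − 3(61.27) − 1(47.95) = 550.2
  R: 0 + 1(61.27) = 61.27
  Q: 0 + 1(47.95) = 47.95

550 kmol/h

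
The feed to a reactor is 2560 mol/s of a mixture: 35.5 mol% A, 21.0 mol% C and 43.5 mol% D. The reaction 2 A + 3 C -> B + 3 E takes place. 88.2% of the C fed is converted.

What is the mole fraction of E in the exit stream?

C reacted = 0.882 × 537.6 = 474.2 mol/s; ν_C = −3, so ξ = 474.2/3 = 158.1 mol/s.
Outlet amounts (n = n₀ + ν ξ):
  A: 908.8 − 2(158.1) = 592.7
  C: 537.6 − 3(158.1) = 63.44
  B: 0 + 1(158.1) = 158.1
  E: 0 + 3(158.1) = 474.2
  D: 1114 (inert)
Total out = 2402 mol/s; y_E = 474.2 / 2402 = 0.1974.

0.197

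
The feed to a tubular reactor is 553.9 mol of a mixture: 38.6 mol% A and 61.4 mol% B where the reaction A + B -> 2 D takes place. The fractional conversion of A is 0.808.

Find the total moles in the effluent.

A reacted = 0.808 × 213.8 = 172.8 mol; ν_A = −1, so ξ = 172.8/1 = 172.8 mol.
Outlet amounts (n = n₀ + ν ξ):
  A: 213.8 − 1(172.8) = 41.05
  B: 340.1 − 1(172.8) = 167.3
  D: 0 + 2(172.8) = 345.5
Total out = 41.05 + 167.3 + 345.5 = 553.9 mol.

554 mol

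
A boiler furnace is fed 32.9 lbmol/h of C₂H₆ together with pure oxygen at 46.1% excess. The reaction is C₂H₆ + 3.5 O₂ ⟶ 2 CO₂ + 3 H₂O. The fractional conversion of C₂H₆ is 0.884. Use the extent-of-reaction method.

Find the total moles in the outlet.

216 lbmol/h

Stoichiometric O₂ = 3.5 × 32.9 = 115.1 lbmol/h; O₂ fed = 115.1 × 1.461 = 168.2 lbmol/h.
Fuel reacted = 0.884 × 32.9 → ξ = 29.08 lbmol/h.
Outlet (n = n₀ + ν ξ):
  C₂H₆: 32.9 − 1(29.08) = 3.816
  O₂: 168.2 − 3.5(29.08) = 66.44
  CO₂: 0 + 2(29.08) = 58.17
  H₂O: 0 + 3(29.08) = 87.25
Total out = 3.816 + 66.44 + 58.17 + 87.25 = 215.7 lbmol/h.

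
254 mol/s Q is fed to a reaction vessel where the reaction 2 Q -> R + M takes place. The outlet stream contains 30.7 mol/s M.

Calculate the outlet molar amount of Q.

For M: n = n₀ + 1ξ → 30.7 = 0 + 1ξ, giving ξ = 30.7 mol/s.
Outlet amounts (n = n₀ + ν ξ):
  Q: 254 − 2(30.7) = 192.6
  R: 0 + 1(30.7) = 30.7
  M: 0 + 1(30.7) = 30.7

193 mol/s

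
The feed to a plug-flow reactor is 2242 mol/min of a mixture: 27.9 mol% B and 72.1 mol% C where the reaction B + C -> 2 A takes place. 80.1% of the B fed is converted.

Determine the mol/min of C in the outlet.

1120 mol/min

B reacted = 0.801 × 625.5 = 501 mol/min; ν_B = −1, so ξ = 501/1 = 501 mol/min.
Outlet amounts (n = n₀ + ν ξ):
  B: 625.5 − 1(501) = 124.5
  C: 1616 − 1(501) = 1115
  A: 0 + 2(501) = 1002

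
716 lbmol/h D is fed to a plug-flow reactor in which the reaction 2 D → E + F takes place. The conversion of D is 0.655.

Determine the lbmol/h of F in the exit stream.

D reacted = 0.655 × 716 = 469 lbmol/h; ν_D = −2, so ξ = 469/2 = 234.5 lbmol/h.
Outlet amounts (n = n₀ + ν ξ):
  D: 716 − 2(234.5) = 247
  E: 0 + 1(234.5) = 234.5
  F: 0 + 1(234.5) = 234.5

234 lbmol/h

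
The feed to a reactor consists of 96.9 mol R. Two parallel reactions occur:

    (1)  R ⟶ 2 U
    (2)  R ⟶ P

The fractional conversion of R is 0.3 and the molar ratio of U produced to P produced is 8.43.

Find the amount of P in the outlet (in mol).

5.57 mol

Conversion of R: R consumed = 0.3 × 96.9 = 29.07 mol = 1ξ₁ + 1ξ₂.
Selectivity: 2ξ₁ / (1ξ₂) = 8.43 → ξ₁ = 4.215 ξ₂.
Substitute: (1·4.215 + 1) ξ₂ = 29.07 → ξ₂ = 5.574 mol, ξ₁ = 23.5 mol.
Outlet amounts (n = n₀ + Σ ν·ξ):
  R: 96.9 − 1(23.5) − 1(5.574) = 67.83
  U: 0 + 2(23.5) = 46.99
  P: 0 + 1(5.574) = 5.574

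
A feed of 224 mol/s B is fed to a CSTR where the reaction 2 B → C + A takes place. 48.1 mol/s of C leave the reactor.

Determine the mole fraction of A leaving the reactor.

0.215

For C: n = n₀ + 1ξ → 48.1 = 0 + 1ξ, giving ξ = 48.1 mol/s.
Outlet amounts (n = n₀ + ν ξ):
  B: 224 − 2(48.1) = 127.8
  C: 0 + 1(48.1) = 48.1
  A: 0 + 1(48.1) = 48.1
Total out = 224 mol/s; y_A = 48.1 / 224 = 0.2147.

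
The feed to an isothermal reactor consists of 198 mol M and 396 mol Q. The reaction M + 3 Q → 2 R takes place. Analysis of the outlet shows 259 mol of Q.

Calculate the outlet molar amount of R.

For Q: n = n₀ − 3ξ → 259 = 396 − 3ξ, giving ξ = 45.67 mol.
Outlet amounts (n = n₀ + ν ξ):
  M: 198 − 1(45.67) = 152.3
  Q: 396 − 3(45.67) = 259
  R: 0 + 2(45.67) = 91.33

91.3 mol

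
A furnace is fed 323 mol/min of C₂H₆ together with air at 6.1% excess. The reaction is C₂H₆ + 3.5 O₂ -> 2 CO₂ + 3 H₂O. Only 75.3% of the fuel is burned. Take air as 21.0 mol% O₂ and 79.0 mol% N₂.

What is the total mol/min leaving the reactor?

6160 mol/min

Stoichiometric O₂ = 3.5 × 323 = 1130 mol/min; O₂ fed = 1130 × 1.061 = 1199 mol/min.
N₂ fed = 1199 × 79/21 = 4512 mol/min.
Fuel reacted = 0.753 × 323 → ξ = 243.2 mol/min.
Outlet (n = n₀ + ν ξ):
  C₂H₆: 323 − 1(243.2) = 79.78
  O₂: 1199 − 3.5(243.2) = 348.2
  N₂: 4512 (inert)
  CO₂: 0 + 2(243.2) = 486.4
  H₂O: 0 + 3(243.2) = 729.7
Total out = 79.78 + 348.2 + 4512 + 486.4 + 729.7 = 6156 mol/min.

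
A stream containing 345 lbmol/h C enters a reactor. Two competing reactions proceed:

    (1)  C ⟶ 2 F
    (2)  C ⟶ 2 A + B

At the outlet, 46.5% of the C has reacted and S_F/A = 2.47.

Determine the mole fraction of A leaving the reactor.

Conversion of C: C consumed = 0.465 × 345 = 160.4 lbmol/h = 1ξ₁ + 1ξ₂.
Selectivity: 2ξ₁ / (2ξ₂) = 2.47 → ξ₁ = 2.47 ξ₂.
Substitute: (1·2.47 + 1) ξ₂ = 160.4 → ξ₂ = 46.23 lbmol/h, ξ₁ = 114.2 lbmol/h.
Outlet amounts (n = n₀ + Σ ν·ξ):
  C: 345 − 1(114.2) − 1(46.23) = 184.6
  F: 0 + 2(114.2) = 228.4
  A: 0 + 2(46.23) = 92.46
  B: 0 + 1(46.23) = 46.23
Total out = 551.7 lbmol/h; y_A = 92.46 / 551.7 = 0.1676.

0.168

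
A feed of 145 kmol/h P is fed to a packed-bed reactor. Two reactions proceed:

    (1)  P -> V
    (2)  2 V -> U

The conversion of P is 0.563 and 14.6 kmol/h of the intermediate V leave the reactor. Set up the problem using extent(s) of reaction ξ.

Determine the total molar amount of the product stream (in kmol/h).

Conversion of P: P consumed = 1ξ₁ = 0.563 × 145 → ξ₁ = 81.63 kmol/h.
V balance: n_V = 0 + 1ξ₁ − 2ξ₂ = 14.6 → ξ₂ = (1·81.63 − 14.6)/2 = 33.52 kmol/h.
Outlet amounts (n = n₀ + Σ ν·ξ):
  P: 145 − 1(81.63) = 63.37
  V: 0 + 1(81.63) − 2(33.52) = 14.6
  U: 0 + 1(33.52) = 33.52
Total out = 63.37 + 14.6 + 33.52 = 111.5 kmol/h.

111 kmol/h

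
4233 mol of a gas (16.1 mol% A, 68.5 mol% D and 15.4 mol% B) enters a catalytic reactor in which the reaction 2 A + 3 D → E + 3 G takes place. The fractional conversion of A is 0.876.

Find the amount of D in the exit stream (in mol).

A reacted = 0.876 × 681.5 = 597 mol; ν_A = −2, so ξ = 597/2 = 298.5 mol.
Outlet amounts (n = n₀ + ν ξ):
  A: 681.5 − 2(298.5) = 84.51
  D: 2900 − 3(298.5) = 2004
  E: 0 + 1(298.5) = 298.5
  G: 0 + 3(298.5) = 895.5
  B: 651.9 (inert)

2000 mol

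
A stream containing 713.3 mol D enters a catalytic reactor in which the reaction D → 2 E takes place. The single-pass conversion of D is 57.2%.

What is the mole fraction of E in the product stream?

D reacted = 0.572 × 713.3 = 408 mol; ν_D = −1, so ξ = 408/1 = 408 mol.
Outlet amounts (n = n₀ + ν ξ):
  D: 713.3 − 1(408) = 305.3
  E: 0 + 2(408) = 816
Total out = 1121 mol; y_E = 816 / 1121 = 0.7277.

0.728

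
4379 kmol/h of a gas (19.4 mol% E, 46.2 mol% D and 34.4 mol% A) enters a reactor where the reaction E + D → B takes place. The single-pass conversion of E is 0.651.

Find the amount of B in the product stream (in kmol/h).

E reacted = 0.651 × 849.5 = 553 kmol/h; ν_E = −1, so ξ = 553/1 = 553 kmol/h.
Outlet amounts (n = n₀ + ν ξ):
  E: 849.5 − 1(553) = 296.5
  D: 2023 − 1(553) = 1470
  B: 0 + 1(553) = 553
  A: 1506 (inert)

553 kmol/h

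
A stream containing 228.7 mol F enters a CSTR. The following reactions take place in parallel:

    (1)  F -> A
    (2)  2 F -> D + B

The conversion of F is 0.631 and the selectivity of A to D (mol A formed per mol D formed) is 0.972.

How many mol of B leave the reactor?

48.6 mol

Conversion of F: F consumed = 0.631 × 228.7 = 144.3 mol = 1ξ₁ + 2ξ₂.
Selectivity: 1ξ₁ / (1ξ₂) = 0.972 → ξ₁ = 0.972 ξ₂.
Substitute: (1·0.972 + 2) ξ₂ = 144.3 → ξ₂ = 48.56 mol, ξ₁ = 47.2 mol.
Outlet amounts (n = n₀ + Σ ν·ξ):
  F: 228.7 − 1(47.2) − 2(48.56) = 84.39
  A: 0 + 1(47.2) = 47.2
  D: 0 + 1(48.56) = 48.56
  B: 0 + 1(48.56) = 48.56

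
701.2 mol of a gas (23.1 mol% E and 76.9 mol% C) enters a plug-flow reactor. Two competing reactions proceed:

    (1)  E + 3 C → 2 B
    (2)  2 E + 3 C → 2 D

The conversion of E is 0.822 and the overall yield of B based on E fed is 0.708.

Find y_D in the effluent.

Yield of B: 2ξ₁ / 162 = 0.708 → ξ₁ = 57.34 mol.
Conversion of E: 1ξ₁ + 2ξ₂ = 0.822 × 162 = 133.1 → ξ₂ = 37.9 mol.
Outlet amounts (n = n₀ + Σ ν·ξ):
  E: 162 − 1(57.34) − 2(37.9) = 28.83
  C: 539.2 − 3(57.34) − 3(37.9) = 253.5
  B: 0 + 2(57.34) = 114.7
  D: 0 + 2(37.9) = 75.81
Total out = 472.8 mol; y_D = 75.81 / 472.8 = 0.1603.

0.16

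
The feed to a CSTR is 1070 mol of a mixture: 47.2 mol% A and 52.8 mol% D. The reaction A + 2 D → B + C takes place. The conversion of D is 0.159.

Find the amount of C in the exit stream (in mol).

D reacted = 0.159 × 565 = 89.83 mol; ν_D = −2, so ξ = 89.83/2 = 44.91 mol.
Outlet amounts (n = n₀ + ν ξ):
  A: 505 − 1(44.91) = 460.1
  D: 565 − 2(44.91) = 475.1
  B: 0 + 1(44.91) = 44.91
  C: 0 + 1(44.91) = 44.91

44.9 mol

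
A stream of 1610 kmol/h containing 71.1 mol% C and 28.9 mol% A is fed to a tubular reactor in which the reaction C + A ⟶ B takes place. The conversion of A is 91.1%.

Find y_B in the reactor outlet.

0.357

A reacted = 0.911 × 465.3 = 423.9 kmol/h; ν_A = −1, so ξ = 423.9/1 = 423.9 kmol/h.
Outlet amounts (n = n₀ + ν ξ):
  C: 1145 − 1(423.9) = 720.8
  A: 465.3 − 1(423.9) = 41.41
  B: 0 + 1(423.9) = 423.9
Total out = 1186 kmol/h; y_B = 423.9 / 1186 = 0.3574.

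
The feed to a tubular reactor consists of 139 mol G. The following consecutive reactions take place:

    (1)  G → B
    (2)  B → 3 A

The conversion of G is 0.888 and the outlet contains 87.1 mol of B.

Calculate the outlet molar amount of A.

109 mol

Conversion of G: G consumed = 1ξ₁ = 0.888 × 139 → ξ₁ = 123.4 mol.
B balance: n_B = 0 + 1ξ₁ − 1ξ₂ = 87.1 → ξ₂ = (1·123.4 − 87.1)/1 = 36.33 mol.
Outlet amounts (n = n₀ + Σ ν·ξ):
  G: 139 − 1(123.4) = 15.57
  B: 0 + 1(123.4) − 1(36.33) = 87.1
  A: 0 + 3(36.33) = 109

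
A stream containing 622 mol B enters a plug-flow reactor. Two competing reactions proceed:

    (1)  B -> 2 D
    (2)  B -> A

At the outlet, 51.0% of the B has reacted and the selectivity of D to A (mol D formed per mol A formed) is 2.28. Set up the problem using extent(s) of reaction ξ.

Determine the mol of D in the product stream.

Conversion of B: B consumed = 0.51 × 622 = 317.2 mol = 1ξ₁ + 1ξ₂.
Selectivity: 2ξ₁ / (1ξ₂) = 2.28 → ξ₁ = 1.14 ξ₂.
Substitute: (1·1.14 + 1) ξ₂ = 317.2 → ξ₂ = 148.2 mol, ξ₁ = 169 mol.
Outlet amounts (n = n₀ + Σ ν·ξ):
  B: 622 − 1(169) − 1(148.2) = 304.8
  D: 0 + 2(169) = 338
  A: 0 + 1(148.2) = 148.2

338 mol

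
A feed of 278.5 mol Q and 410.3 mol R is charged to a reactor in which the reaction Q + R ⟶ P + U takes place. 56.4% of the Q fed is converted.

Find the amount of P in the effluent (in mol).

157 mol

Q reacted = 0.564 × 278.5 = 157.1 mol; ν_Q = −1, so ξ = 157.1/1 = 157.1 mol.
Outlet amounts (n = n₀ + ν ξ):
  Q: 278.5 − 1(157.1) = 121.4
  R: 410.3 − 1(157.1) = 253.2
  P: 0 + 1(157.1) = 157.1
  U: 0 + 1(157.1) = 157.1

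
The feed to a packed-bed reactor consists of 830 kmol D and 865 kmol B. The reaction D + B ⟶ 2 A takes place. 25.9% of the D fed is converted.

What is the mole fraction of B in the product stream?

D reacted = 0.259 × 830 = 215 kmol; ν_D = −1, so ξ = 215/1 = 215 kmol.
Outlet amounts (n = n₀ + ν ξ):
  D: 830 − 1(215) = 615
  B: 865 − 1(215) = 650
  A: 0 + 2(215) = 429.9
Total out = 1695 kmol; y_B = 650 / 1695 = 0.3835.

0.383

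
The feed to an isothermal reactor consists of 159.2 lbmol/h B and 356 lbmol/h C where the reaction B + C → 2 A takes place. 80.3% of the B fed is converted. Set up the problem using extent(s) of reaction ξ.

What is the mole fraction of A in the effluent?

0.496

B reacted = 0.803 × 159.2 = 127.8 lbmol/h; ν_B = −1, so ξ = 127.8/1 = 127.8 lbmol/h.
Outlet amounts (n = n₀ + ν ξ):
  B: 159.2 − 1(127.8) = 31.36
  C: 356 − 1(127.8) = 228.2
  A: 0 + 2(127.8) = 255.7
Total out = 515.2 lbmol/h; y_A = 255.7 / 515.2 = 0.4963.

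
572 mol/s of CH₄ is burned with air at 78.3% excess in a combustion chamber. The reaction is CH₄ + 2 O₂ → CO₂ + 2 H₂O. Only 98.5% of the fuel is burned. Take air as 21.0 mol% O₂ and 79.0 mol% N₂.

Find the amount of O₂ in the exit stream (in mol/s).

Stoichiometric O₂ = 2 × 572 = 1144 mol/s; O₂ fed = 1144 × 1.783 = 2040 mol/s.
N₂ fed = 2040 × 79/21 = 7673 mol/s.
Fuel reacted = 0.985 × 572 → ξ = 563.4 mol/s.
Outlet (n = n₀ + ν ξ):
  CH₄: 572 − 1(563.4) = 8.58
  O₂: 2040 − 2(563.4) = 912.9
  N₂: 7673 (inert)
  CO₂: 0 + 1(563.4) = 563.4
  H₂O: 0 + 2(563.4) = 1127

913 mol/s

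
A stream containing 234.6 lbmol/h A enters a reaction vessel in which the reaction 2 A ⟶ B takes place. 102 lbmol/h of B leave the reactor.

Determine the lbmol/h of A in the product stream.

30.6 lbmol/h

For B: n = n₀ + 1ξ → 102 = 0 + 1ξ, giving ξ = 102 lbmol/h.
Outlet amounts (n = n₀ + ν ξ):
  A: 234.6 − 2(102) = 30.6
  B: 0 + 1(102) = 102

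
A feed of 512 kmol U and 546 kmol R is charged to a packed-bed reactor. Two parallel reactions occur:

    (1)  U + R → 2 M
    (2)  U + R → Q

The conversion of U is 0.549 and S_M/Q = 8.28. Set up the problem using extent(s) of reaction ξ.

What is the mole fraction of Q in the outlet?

Conversion of U: U consumed = 0.549 × 512 = 281.1 kmol = 1ξ₁ + 1ξ₂.
Selectivity: 2ξ₁ / (1ξ₂) = 8.28 → ξ₁ = 4.14 ξ₂.
Substitute: (1·4.14 + 1) ξ₂ = 281.1 → ξ₂ = 54.69 kmol, ξ₁ = 226.4 kmol.
Outlet amounts (n = n₀ + Σ ν·ξ):
  U: 512 − 1(226.4) − 1(54.69) = 230.9
  R: 546 − 1(226.4) − 1(54.69) = 264.9
  M: 0 + 2(226.4) = 452.8
  Q: 0 + 1(54.69) = 54.69
Total out = 1003 kmol; y_Q = 54.69 / 1003 = 0.05451.

0.0545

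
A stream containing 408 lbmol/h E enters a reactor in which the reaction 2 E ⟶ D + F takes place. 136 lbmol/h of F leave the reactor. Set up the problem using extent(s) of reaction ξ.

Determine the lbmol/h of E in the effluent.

For F: n = n₀ + 1ξ → 136 = 0 + 1ξ, giving ξ = 136 lbmol/h.
Outlet amounts (n = n₀ + ν ξ):
  E: 408 − 2(136) = 136
  D: 0 + 1(136) = 136
  F: 0 + 1(136) = 136

136 lbmol/h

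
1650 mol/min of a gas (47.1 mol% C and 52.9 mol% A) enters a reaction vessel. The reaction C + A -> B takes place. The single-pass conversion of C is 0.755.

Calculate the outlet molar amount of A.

286 mol/min

C reacted = 0.755 × 777.1 = 586.7 mol/min; ν_C = −1, so ξ = 586.7/1 = 586.7 mol/min.
Outlet amounts (n = n₀ + ν ξ):
  C: 777.1 − 1(586.7) = 190.4
  A: 872.9 − 1(586.7) = 286.1
  B: 0 + 1(586.7) = 586.7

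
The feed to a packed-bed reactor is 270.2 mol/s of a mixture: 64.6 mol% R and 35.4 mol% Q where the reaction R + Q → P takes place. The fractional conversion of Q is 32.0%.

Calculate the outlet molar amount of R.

Q reacted = 0.32 × 95.65 = 30.61 mol/s; ν_Q = −1, so ξ = 30.61/1 = 30.61 mol/s.
Outlet amounts (n = n₀ + ν ξ):
  R: 174.5 − 1(30.61) = 143.9
  Q: 95.65 − 1(30.61) = 65.04
  P: 0 + 1(30.61) = 30.61

144 mol/s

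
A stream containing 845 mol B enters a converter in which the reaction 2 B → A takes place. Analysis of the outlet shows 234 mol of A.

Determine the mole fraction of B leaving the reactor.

For A: n = n₀ + 1ξ → 234 = 0 + 1ξ, giving ξ = 234 mol.
Outlet amounts (n = n₀ + ν ξ):
  B: 845 − 2(234) = 377
  A: 0 + 1(234) = 234
Total out = 611 mol; y_B = 377 / 611 = 0.617.

0.617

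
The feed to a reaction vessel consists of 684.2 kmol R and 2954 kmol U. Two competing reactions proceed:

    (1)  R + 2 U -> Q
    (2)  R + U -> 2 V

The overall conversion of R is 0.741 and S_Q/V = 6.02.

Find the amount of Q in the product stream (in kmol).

468 kmol

Conversion of R: R consumed = 0.741 × 684.2 = 507 kmol = 1ξ₁ + 1ξ₂.
Selectivity: 1ξ₁ / (2ξ₂) = 6.02 → ξ₁ = 12.04 ξ₂.
Substitute: (1·12.04 + 1) ξ₂ = 507 → ξ₂ = 38.88 kmol, ξ₁ = 468.1 kmol.
Outlet amounts (n = n₀ + Σ ν·ξ):
  R: 684.2 − 1(468.1) − 1(38.88) = 177.2
  U: 2954 − 2(468.1) − 1(38.88) = 1979
  Q: 0 + 1(468.1) = 468.1
  V: 0 + 2(38.88) = 77.76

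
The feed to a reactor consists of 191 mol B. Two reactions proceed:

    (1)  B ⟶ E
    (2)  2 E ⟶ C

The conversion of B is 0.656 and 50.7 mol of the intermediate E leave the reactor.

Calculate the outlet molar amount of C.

Conversion of B: B consumed = 1ξ₁ = 0.656 × 191 → ξ₁ = 125.3 mol.
E balance: n_E = 0 + 1ξ₁ − 2ξ₂ = 50.7 → ξ₂ = (1·125.3 − 50.7)/2 = 37.3 mol.
Outlet amounts (n = n₀ + Σ ν·ξ):
  B: 191 − 1(125.3) = 65.7
  E: 0 + 1(125.3) − 2(37.3) = 50.7
  C: 0 + 1(37.3) = 37.3

37.3 mol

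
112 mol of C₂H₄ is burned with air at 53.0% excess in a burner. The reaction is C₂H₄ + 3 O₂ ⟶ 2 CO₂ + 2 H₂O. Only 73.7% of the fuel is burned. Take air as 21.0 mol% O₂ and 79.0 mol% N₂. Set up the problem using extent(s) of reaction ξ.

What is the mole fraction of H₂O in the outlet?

Stoichiometric O₂ = 3 × 112 = 336 mol; O₂ fed = 336 × 1.530 = 514.1 mol.
N₂ fed = 514.1 × 79/21 = 1934 mol.
Fuel reacted = 0.737 × 112 → ξ = 82.54 mol.
Outlet (n = n₀ + ν ξ):
  C₂H₄: 112 − 1(82.54) = 29.46
  O₂: 514.1 − 3(82.54) = 266.4
  N₂: 1934 (inert)
  CO₂: 0 + 2(82.54) = 165.1
  H₂O: 0 + 2(82.54) = 165.1
Total out = 2560 mol; y_H₂O = 165.1 / 2560 = 0.06449.

0.0645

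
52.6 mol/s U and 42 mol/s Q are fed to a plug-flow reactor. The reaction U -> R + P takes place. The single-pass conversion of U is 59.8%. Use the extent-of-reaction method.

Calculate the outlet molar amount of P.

31.5 mol/s

U reacted = 0.598 × 52.6 = 31.45 mol/s; ν_U = −1, so ξ = 31.45/1 = 31.45 mol/s.
Outlet amounts (n = n₀ + ν ξ):
  U: 52.6 − 1(31.45) = 21.15
  R: 0 + 1(31.45) = 31.45
  P: 0 + 1(31.45) = 31.45
  Q: 42 (inert)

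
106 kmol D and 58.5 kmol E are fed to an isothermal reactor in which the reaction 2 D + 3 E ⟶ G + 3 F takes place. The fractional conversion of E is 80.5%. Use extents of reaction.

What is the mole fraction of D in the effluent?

0.501

E reacted = 0.805 × 58.5 = 47.09 kmol; ν_E = −3, so ξ = 47.09/3 = 15.7 kmol.
Outlet amounts (n = n₀ + ν ξ):
  D: 106 − 2(15.7) = 74.61
  E: 58.5 − 3(15.7) = 11.41
  G: 0 + 1(15.7) = 15.7
  F: 0 + 3(15.7) = 47.09
Total out = 148.8 kmol; y_D = 74.61 / 148.8 = 0.5014.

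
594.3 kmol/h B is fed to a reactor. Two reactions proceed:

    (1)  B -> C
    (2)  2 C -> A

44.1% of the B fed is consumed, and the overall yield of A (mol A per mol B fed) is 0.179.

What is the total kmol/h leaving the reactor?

488 kmol/h

Conversion of B: B consumed = 1ξ₁ = 0.441 × 594.3 → ξ₁ = 262.1 kmol/h.
Yield of A: 1ξ₂ / 594.3 = 0.179 → ξ₂ = 106.4 kmol/h.
Outlet amounts (n = n₀ + Σ ν·ξ):
  B: 594.3 − 1(262.1) = 332.2
  C: 0 + 1(262.1) − 2(106.4) = 49.33
  A: 0 + 1(106.4) = 106.4
Total out = 332.2 + 49.33 + 106.4 = 487.9 kmol/h.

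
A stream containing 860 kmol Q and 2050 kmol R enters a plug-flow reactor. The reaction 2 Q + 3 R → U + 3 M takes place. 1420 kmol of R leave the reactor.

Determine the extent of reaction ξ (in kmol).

For R: n = n₀ − 3ξ → 1420 = 2050 − 3ξ, giving ξ = 210 kmol.
Outlet amounts (n = n₀ + ν ξ):
  Q: 860 − 2(210) = 440
  R: 2050 − 3(210) = 1420
  U: 0 + 1(210) = 210
  M: 0 + 3(210) = 630

ξ = 210 kmol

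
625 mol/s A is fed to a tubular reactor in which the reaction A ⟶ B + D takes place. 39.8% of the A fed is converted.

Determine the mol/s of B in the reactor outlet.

249 mol/s

A reacted = 0.398 × 625 = 248.8 mol/s; ν_A = −1, so ξ = 248.8/1 = 248.8 mol/s.
Outlet amounts (n = n₀ + ν ξ):
  A: 625 − 1(248.8) = 376.2
  B: 0 + 1(248.8) = 248.8
  D: 0 + 1(248.8) = 248.8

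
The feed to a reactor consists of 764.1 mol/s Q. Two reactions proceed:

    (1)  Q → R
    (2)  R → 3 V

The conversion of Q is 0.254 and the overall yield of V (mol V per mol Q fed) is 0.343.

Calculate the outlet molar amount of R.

107 mol/s

Conversion of Q: Q consumed = 1ξ₁ = 0.254 × 764.1 → ξ₁ = 194.1 mol/s.
Yield of V: 3ξ₂ / 764.1 = 0.343 → ξ₂ = 87.36 mol/s.
Outlet amounts (n = n₀ + Σ ν·ξ):
  Q: 764.1 − 1(194.1) = 570
  R: 0 + 1(194.1) − 1(87.36) = 106.7
  V: 0 + 3(87.36) = 262.1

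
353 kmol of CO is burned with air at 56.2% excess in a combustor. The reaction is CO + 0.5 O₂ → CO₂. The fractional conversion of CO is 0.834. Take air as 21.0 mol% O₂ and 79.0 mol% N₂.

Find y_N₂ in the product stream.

Stoichiometric O₂ = 0.5 × 353 = 176.5 kmol; O₂ fed = 176.5 × 1.562 = 275.7 kmol.
N₂ fed = 275.7 × 79/21 = 1037 kmol.
Fuel reacted = 0.834 × 353 → ξ = 294.4 kmol.
Outlet (n = n₀ + ν ξ):
  CO: 353 − 1(294.4) = 58.6
  O₂: 275.7 − 0.5(294.4) = 128.5
  N₂: 1037 (inert)
  CO₂: 0 + 1(294.4) = 294.4
Total out = 1519 kmol; y_N₂ = 1037 / 1519 = 0.6829.

0.683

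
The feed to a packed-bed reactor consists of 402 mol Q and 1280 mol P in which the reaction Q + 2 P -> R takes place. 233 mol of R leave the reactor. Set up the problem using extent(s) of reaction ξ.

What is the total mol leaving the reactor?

For R: n = n₀ + 1ξ → 233 = 0 + 1ξ, giving ξ = 233 mol.
Outlet amounts (n = n₀ + ν ξ):
  Q: 402 − 1(233) = 169
  P: 1280 − 2(233) = 814
  R: 0 + 1(233) = 233
Total out = 169 + 814 + 233 = 1216 mol.

1220 mol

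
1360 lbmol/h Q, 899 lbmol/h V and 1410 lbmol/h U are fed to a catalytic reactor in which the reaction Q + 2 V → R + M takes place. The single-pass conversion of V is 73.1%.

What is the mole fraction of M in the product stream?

0.0984

V reacted = 0.731 × 899 = 657.2 lbmol/h; ν_V = −2, so ξ = 657.2/2 = 328.6 lbmol/h.
Outlet amounts (n = n₀ + ν ξ):
  Q: 1360 − 1(328.6) = 1031
  V: 899 − 2(328.6) = 241.8
  R: 0 + 1(328.6) = 328.6
  M: 0 + 1(328.6) = 328.6
  U: 1410 (inert)
Total out = 3340 lbmol/h; y_M = 328.6 / 3340 = 0.09837.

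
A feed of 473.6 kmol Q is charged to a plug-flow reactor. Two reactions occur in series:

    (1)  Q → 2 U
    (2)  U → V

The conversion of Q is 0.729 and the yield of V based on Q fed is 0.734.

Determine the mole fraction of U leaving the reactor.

Conversion of Q: Q consumed = 1ξ₁ = 0.729 × 473.6 → ξ₁ = 345.3 kmol.
Yield of V: 1ξ₂ / 473.6 = 0.734 → ξ₂ = 347.6 kmol.
Outlet amounts (n = n₀ + Σ ν·ξ):
  Q: 473.6 − 1(345.3) = 128.3
  U: 0 + 2(345.3) − 1(347.6) = 342.9
  V: 0 + 1(347.6) = 347.6
Total out = 818.9 kmol; y_U = 342.9 / 818.9 = 0.4187.

0.419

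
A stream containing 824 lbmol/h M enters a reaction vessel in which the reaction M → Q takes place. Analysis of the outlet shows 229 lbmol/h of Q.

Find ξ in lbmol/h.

For Q: n = n₀ + 1ξ → 229 = 0 + 1ξ, giving ξ = 229 lbmol/h.
Outlet amounts (n = n₀ + ν ξ):
  M: 824 − 1(229) = 595
  Q: 0 + 1(229) = 229

ξ = 229 lbmol/h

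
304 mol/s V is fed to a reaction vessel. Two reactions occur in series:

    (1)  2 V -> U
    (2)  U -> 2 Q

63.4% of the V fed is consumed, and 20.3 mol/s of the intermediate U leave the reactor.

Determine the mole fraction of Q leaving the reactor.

0.536

Conversion of V: V consumed = 2ξ₁ = 0.634 × 304 → ξ₁ = 96.37 mol/s.
U balance: n_U = 0 + 1ξ₁ − 1ξ₂ = 20.3 → ξ₂ = (1·96.37 − 20.3)/1 = 76.07 mol/s.
Outlet amounts (n = n₀ + Σ ν·ξ):
  V: 304 − 2(96.37) = 111.3
  U: 0 + 1(96.37) − 1(76.07) = 20.3
  Q: 0 + 2(76.07) = 152.1
Total out = 283.7 mol/s; y_Q = 152.1 / 283.7 = 0.5363.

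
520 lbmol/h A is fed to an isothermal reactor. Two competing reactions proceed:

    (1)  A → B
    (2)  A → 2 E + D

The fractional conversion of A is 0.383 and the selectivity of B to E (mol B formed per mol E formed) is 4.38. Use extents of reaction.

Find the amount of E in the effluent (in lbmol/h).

Conversion of A: A consumed = 0.383 × 520 = 199.2 lbmol/h = 1ξ₁ + 1ξ₂.
Selectivity: 1ξ₁ / (2ξ₂) = 4.38 → ξ₁ = 8.76 ξ₂.
Substitute: (1·8.76 + 1) ξ₂ = 199.2 → ξ₂ = 20.41 lbmol/h, ξ₁ = 178.8 lbmol/h.
Outlet amounts (n = n₀ + Σ ν·ξ):
  A: 520 − 1(178.8) − 1(20.41) = 320.8
  B: 0 + 1(178.8) = 178.8
  E: 0 + 2(20.41) = 40.81
  D: 0 + 1(20.41) = 20.41

40.8 lbmol/h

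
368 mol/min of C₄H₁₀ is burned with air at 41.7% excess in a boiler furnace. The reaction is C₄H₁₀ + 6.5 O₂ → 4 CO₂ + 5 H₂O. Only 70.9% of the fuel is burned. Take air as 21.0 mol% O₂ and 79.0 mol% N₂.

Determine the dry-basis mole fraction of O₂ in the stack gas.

0.109

Stoichiometric O₂ = 6.5 × 368 = 2392 mol/min; O₂ fed = 2392 × 1.417 = 3389 mol/min.
N₂ fed = 3389 × 79/21 = 12750 mol/min.
Fuel reacted = 0.709 × 368 → ξ = 260.9 mol/min.
Outlet (n = n₀ + ν ξ):
  C₄H₁₀: 368 − 1(260.9) = 107.1
  O₂: 3389 − 6.5(260.9) = 1694
  N₂: 12750 (inert)
  CO₂: 0 + 4(260.9) = 1044
  H₂O: 0 + 5(260.9) = 1305
Dry total = 15600 mol/min; y_O₂ (dry) = 1694 / 15600 = 0.1086.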